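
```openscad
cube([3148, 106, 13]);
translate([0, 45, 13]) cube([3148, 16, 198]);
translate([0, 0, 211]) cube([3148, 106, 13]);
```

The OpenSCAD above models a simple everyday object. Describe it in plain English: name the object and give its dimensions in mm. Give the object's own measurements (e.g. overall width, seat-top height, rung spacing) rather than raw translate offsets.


An I-beam lying along x, 3148 mm long. Overall section height 224 mm. Two flanges 106 mm wide (y) and 13 mm thick, one on the floor and one at the top; a web 16 mm thick runs between them, centred on the flange width.


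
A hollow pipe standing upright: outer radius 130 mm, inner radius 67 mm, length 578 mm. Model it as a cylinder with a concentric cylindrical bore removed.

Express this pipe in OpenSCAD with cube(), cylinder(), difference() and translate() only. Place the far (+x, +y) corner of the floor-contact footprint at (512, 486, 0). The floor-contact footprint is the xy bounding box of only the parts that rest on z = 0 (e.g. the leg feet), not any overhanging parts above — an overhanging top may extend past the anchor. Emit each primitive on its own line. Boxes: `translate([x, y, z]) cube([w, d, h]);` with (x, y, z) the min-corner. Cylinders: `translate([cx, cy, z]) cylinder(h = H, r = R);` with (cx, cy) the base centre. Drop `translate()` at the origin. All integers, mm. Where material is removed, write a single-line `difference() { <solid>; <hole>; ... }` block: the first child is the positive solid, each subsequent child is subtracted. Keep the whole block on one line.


difference() { translate([382, 356, 0]) cylinder(h = 578, r = 130); translate([382, 356, 0]) cylinder(h = 578, r = 67); }


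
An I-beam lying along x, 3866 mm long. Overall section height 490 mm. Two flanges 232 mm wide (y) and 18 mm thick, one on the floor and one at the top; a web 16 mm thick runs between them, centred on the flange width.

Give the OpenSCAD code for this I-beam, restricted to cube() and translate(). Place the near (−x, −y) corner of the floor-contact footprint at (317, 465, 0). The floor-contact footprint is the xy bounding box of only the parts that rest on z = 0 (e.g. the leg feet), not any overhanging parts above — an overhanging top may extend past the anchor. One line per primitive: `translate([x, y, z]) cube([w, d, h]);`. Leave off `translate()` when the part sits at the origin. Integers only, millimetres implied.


translate([317, 465, 0]) cube([3866, 232, 18]);
translate([317, 573, 18]) cube([3866, 16, 454]);
translate([317, 465, 472]) cube([3866, 232, 18]);


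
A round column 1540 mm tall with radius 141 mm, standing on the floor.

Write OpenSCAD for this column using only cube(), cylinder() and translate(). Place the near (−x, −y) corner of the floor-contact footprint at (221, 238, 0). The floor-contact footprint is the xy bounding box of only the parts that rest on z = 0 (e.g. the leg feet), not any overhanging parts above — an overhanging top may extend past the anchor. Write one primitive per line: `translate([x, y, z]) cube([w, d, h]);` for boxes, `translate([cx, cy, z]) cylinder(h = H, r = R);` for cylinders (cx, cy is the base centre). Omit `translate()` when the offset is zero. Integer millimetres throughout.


translate([362, 379, 0]) cylinder(h = 1540, r = 141);


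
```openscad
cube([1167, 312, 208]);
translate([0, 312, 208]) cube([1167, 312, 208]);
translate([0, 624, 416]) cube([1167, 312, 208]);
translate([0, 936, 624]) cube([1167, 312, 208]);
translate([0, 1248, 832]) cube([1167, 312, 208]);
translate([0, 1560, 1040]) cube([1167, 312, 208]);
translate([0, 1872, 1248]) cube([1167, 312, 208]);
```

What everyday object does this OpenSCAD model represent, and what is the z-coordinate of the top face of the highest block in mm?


A staircase. The total rise is 1456 mm.

7 identical blocks, each offset up and back from the previous — a staircase. Each step is 208 mm tall and there are 7 of them, so the total rise is 7 × 208 = 1456 mm.


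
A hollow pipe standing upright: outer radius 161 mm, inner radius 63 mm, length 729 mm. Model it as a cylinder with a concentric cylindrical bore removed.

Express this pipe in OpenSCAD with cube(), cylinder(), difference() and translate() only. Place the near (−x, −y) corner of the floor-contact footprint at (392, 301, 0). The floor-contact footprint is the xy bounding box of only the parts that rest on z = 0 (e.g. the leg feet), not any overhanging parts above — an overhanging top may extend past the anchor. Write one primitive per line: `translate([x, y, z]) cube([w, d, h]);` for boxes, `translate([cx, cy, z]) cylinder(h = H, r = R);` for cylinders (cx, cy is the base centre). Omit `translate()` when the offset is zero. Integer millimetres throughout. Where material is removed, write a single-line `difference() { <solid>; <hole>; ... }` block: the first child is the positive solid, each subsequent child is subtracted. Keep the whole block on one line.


difference() { translate([553, 462, 0]) cylinder(h = 729, r = 161); translate([553, 462, 0]) cylinder(h = 729, r = 63); }


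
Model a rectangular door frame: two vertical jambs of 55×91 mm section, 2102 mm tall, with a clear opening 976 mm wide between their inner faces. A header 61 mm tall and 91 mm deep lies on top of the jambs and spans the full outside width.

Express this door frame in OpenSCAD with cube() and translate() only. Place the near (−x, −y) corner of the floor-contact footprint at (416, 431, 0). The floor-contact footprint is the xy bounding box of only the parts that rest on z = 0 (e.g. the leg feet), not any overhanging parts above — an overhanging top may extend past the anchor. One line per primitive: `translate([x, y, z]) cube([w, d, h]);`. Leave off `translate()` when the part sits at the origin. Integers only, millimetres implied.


translate([416, 431, 0]) cube([55, 91, 2102]);
translate([1447, 431, 0]) cube([55, 91, 2102]);
translate([416, 431, 2102]) cube([1086, 91, 61]);


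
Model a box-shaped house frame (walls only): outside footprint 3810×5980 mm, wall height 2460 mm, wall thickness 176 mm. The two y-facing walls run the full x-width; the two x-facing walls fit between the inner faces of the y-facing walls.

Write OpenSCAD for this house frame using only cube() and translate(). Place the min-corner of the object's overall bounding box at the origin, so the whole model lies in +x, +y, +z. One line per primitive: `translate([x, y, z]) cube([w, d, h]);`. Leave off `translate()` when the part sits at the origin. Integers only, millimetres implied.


cube([3810, 176, 2460]);
translate([0, 5804, 0]) cube([3810, 176, 2460]);
translate([0, 176, 0]) cube([176, 5628, 2460]);
translate([3634, 176, 0]) cube([176, 5628, 2460]);


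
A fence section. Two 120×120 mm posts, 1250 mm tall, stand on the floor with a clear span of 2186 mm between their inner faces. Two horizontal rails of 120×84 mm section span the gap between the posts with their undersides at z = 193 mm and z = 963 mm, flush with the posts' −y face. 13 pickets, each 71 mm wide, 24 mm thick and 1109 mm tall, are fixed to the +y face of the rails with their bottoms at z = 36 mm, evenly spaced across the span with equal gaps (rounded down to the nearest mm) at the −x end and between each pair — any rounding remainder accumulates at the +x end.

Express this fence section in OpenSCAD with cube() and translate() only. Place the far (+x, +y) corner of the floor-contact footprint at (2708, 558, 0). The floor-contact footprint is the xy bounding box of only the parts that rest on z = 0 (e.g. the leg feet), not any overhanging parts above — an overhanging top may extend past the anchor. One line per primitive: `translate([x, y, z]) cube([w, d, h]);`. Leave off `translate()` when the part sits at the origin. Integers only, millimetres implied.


translate([282, 438, 0]) cube([120, 120, 1250]);
translate([2588, 438, 0]) cube([120, 120, 1250]);
translate([402, 438, 193]) cube([2186, 120, 84]);
translate([402, 438, 963]) cube([2186, 120, 84]);
translate([492, 558, 36]) cube([71, 24, 1109]);
translate([653, 558, 36]) cube([71, 24, 1109]);
translate([814, 558, 36]) cube([71, 24, 1109]);
translate([975, 558, 36]) cube([71, 24, 1109]);
translate([1136, 558, 36]) cube([71, 24, 1109]);
translate([1297, 558, 36]) cube([71, 24, 1109]);
translate([1458, 558, 36]) cube([71, 24, 1109]);
translate([1619, 558, 36]) cube([71, 24, 1109]);
translate([1780, 558, 36]) cube([71, 24, 1109]);
translate([1941, 558, 36]) cube([71, 24, 1109]);
translate([2102, 558, 36]) cube([71, 24, 1109]);
translate([2263, 558, 36]) cube([71, 24, 1109]);
translate([2424, 558, 36]) cube([71, 24, 1109]);


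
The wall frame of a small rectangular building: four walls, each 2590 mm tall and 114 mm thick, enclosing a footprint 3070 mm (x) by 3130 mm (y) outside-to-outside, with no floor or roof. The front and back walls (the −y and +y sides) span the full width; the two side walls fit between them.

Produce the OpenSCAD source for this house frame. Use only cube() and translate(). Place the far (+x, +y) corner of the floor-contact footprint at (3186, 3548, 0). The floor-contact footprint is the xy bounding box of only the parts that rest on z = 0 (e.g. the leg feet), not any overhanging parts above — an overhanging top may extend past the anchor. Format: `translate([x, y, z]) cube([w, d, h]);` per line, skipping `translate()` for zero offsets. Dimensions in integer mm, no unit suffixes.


translate([116, 418, 0]) cube([3070, 114, 2590]);
translate([116, 3434, 0]) cube([3070, 114, 2590]);
translate([116, 532, 0]) cube([114, 2902, 2590]);
translate([3072, 532, 0]) cube([114, 2902, 2590]);


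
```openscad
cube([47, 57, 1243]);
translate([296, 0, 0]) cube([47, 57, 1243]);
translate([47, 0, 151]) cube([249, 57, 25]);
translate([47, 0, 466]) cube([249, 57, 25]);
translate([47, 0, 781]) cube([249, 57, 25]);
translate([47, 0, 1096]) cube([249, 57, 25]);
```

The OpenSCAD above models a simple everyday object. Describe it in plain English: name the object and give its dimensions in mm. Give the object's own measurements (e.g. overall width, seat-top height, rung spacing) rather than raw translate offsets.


A straight ladder. Two 47×57 mm vertical rails, 1243 mm tall, stand 343 mm apart (outside-to-outside) with their front faces coplanar on the −y side. 4 rungs, each 57 mm deep and 25 mm tall, span between the inner faces of the rails, front faces flush with the rails. The lowest rung's underside is at z = 151 mm and rungs are spaced 315 mm apart (underside to underside).


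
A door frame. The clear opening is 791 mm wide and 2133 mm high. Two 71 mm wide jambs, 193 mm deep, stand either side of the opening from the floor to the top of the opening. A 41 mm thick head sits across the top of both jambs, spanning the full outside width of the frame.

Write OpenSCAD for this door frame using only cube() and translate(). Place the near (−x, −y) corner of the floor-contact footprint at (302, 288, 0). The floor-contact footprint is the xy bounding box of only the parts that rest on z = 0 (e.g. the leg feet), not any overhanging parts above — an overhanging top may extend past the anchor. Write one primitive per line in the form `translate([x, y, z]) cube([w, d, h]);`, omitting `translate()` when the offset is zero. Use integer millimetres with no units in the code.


translate([302, 288, 0]) cube([71, 193, 2133]);
translate([1164, 288, 0]) cube([71, 193, 2133]);
translate([302, 288, 2133]) cube([933, 193, 41]);


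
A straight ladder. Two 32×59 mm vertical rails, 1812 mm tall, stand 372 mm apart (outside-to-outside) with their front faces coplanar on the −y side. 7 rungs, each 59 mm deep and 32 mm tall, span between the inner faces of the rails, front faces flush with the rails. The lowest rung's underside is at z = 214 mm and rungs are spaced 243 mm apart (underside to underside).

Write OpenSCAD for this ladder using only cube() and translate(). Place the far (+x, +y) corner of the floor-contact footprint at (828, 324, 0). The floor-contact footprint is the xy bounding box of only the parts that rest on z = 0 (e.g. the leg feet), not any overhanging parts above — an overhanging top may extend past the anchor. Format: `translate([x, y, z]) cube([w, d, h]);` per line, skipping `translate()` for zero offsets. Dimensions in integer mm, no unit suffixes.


translate([456, 265, 0]) cube([32, 59, 1812]);
translate([796, 265, 0]) cube([32, 59, 1812]);
translate([488, 265, 214]) cube([308, 59, 32]);
translate([488, 265, 457]) cube([308, 59, 32]);
translate([488, 265, 700]) cube([308, 59, 32]);
translate([488, 265, 943]) cube([308, 59, 32]);
translate([488, 265, 1186]) cube([308, 59, 32]);
translate([488, 265, 1429]) cube([308, 59, 32]);
translate([488, 265, 1672]) cube([308, 59, 32]);


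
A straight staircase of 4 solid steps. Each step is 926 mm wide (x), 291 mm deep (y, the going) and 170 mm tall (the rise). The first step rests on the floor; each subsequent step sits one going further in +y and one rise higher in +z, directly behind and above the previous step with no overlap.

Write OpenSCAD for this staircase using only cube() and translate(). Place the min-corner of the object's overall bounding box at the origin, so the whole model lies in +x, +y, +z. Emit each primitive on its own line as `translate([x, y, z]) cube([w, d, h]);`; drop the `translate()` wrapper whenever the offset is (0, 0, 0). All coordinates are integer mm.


cube([926, 291, 170]);
translate([0, 291, 170]) cube([926, 291, 170]);
translate([0, 582, 340]) cube([926, 291, 170]);
translate([0, 873, 510]) cube([926, 291, 170]);


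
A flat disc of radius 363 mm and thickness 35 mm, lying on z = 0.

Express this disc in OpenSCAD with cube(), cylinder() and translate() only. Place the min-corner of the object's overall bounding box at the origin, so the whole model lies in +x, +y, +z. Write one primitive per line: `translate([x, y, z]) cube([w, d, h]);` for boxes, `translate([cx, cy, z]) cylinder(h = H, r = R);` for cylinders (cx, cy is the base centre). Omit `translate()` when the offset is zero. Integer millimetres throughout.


translate([363, 363, 0]) cylinder(h = 35, r = 363);


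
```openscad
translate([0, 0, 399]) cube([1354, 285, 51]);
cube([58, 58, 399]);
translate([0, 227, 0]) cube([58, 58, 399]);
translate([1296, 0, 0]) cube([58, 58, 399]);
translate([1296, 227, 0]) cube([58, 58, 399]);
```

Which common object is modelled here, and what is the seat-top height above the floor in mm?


A bench. The seat-top height is 450 mm.

A long slab on four corner posts — a bench. The slab sits at z = 399 with thickness 51, so the top is 399 + 51 = 450 mm.


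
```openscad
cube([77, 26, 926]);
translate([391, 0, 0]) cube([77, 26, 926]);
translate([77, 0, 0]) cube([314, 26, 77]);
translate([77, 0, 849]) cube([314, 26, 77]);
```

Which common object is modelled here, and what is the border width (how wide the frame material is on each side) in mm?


A picture frame. The border width is 77 mm.

Four thin pieces enclosing a rectangular opening — a picture frame. The two full-height stiles are 926 mm tall; the top rail sits at z = 849 and is 77 mm tall, so the border above the opening is 926 − 849 = 77 mm, matching the stile x-width.


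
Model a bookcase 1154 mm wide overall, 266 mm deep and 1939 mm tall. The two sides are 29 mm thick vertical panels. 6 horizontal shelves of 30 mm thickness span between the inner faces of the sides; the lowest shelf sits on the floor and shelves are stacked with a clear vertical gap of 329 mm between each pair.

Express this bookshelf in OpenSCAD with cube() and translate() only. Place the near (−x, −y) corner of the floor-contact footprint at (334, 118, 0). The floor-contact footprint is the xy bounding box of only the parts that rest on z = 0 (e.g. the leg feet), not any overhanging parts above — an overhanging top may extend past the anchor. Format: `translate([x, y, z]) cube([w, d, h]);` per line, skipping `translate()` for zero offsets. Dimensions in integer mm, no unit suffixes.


translate([334, 118, 0]) cube([29, 266, 1939]);
translate([1459, 118, 0]) cube([29, 266, 1939]);
translate([363, 118, 0]) cube([1096, 266, 30]);
translate([363, 118, 359]) cube([1096, 266, 30]);
translate([363, 118, 718]) cube([1096, 266, 30]);
translate([363, 118, 1077]) cube([1096, 266, 30]);
translate([363, 118, 1436]) cube([1096, 266, 30]);
translate([363, 118, 1795]) cube([1096, 266, 30]);


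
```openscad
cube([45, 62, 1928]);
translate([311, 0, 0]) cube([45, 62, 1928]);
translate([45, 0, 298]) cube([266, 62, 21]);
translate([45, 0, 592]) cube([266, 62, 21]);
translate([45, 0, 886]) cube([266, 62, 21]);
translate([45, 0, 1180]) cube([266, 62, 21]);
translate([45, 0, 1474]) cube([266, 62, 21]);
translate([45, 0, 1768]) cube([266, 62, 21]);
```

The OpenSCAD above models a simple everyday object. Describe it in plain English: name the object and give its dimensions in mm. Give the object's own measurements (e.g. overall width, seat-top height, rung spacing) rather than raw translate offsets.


A straight ladder. Two 45×62 mm vertical rails, 1928 mm tall, stand 356 mm apart (outside-to-outside) with their front faces coplanar on the −y side. 6 rungs, each 62 mm deep and 21 mm tall, span between the inner faces of the rails, front faces flush with the rails. The lowest rung's underside is at z = 298 mm and rungs are spaced 294 mm apart (underside to underside).


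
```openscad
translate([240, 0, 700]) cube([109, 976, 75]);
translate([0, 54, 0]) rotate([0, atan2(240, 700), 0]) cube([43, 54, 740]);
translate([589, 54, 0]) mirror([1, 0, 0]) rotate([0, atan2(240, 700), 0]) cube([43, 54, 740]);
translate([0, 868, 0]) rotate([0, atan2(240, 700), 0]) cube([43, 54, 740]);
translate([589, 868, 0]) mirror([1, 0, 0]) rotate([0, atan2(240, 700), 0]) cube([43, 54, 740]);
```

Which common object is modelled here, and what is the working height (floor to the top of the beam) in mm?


A sawhorse. The overall height is 775 mm.

A beam across two mirrored pairs of raked legs — a sawhorse. The beam's underside is at z = 700 (matching the legs' vertical rise in atan2(240, 700)) and the beam is 75 mm tall, so its top is at 700 + 75 = 775 mm. The raked legs top out at the beam's underside, so that is the highest point.


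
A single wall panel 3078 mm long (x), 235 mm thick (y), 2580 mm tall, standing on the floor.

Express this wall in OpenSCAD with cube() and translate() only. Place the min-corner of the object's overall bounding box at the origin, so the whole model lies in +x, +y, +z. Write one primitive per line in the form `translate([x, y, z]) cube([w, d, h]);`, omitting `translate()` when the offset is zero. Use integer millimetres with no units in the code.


cube([3078, 235, 2580]);


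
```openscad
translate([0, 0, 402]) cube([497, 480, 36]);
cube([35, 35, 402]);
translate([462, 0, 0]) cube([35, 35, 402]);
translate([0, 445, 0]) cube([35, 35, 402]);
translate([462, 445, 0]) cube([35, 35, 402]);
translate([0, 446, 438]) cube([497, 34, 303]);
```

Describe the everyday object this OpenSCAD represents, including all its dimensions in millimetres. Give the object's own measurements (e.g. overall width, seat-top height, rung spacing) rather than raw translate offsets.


A chair. The seat is a 497×480×36 mm slab with its top at z = 438 mm, on four 35×35 mm corner legs (flush with the seat edges, standing on z = 0). A flat backrest 34 mm thick, 303 mm tall, spans the full seat width and rises from the seat top along its +y edge, rear face flush with the rear of the seat.


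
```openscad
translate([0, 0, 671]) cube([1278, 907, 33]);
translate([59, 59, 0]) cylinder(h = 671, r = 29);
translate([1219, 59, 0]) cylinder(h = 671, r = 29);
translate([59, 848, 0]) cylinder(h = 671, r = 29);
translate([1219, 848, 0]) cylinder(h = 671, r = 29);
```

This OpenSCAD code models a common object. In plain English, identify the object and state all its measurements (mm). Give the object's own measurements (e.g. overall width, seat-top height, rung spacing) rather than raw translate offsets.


A rectangular dining table. The top is 1278×907×33 mm with its upper surface at z = 704 mm. It stands on four round legs of 58 mm diameter, each leg's bounding box inset 30 mm from the nearest pair of top edges, running from the floor to the underside of the top.


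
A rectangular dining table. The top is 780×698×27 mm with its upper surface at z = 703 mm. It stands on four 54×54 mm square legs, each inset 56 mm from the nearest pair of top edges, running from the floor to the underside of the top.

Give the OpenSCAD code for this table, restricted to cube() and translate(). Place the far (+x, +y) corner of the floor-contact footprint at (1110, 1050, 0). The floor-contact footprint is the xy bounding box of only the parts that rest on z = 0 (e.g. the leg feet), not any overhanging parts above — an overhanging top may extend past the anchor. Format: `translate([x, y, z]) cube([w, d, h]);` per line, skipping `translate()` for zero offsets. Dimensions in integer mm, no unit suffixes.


// leg_h = 703 - 27 = 676
translate([386, 408, 676]) cube([780, 698, 27]);
translate([442, 464, 0]) cube([54, 54, 676]);
translate([1056, 464, 0]) cube([54, 54, 676]);
translate([442, 996, 0]) cube([54, 54, 676]);
translate([1056, 996, 0]) cube([54, 54, 676]);


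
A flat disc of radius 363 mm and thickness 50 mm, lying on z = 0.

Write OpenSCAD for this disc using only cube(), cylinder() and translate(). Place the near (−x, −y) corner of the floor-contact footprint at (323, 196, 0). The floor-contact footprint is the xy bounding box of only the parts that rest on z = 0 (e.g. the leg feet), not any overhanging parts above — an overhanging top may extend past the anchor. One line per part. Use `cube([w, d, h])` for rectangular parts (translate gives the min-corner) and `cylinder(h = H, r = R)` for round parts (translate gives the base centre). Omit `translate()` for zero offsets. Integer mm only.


translate([686, 559, 0]) cylinder(h = 50, r = 363);


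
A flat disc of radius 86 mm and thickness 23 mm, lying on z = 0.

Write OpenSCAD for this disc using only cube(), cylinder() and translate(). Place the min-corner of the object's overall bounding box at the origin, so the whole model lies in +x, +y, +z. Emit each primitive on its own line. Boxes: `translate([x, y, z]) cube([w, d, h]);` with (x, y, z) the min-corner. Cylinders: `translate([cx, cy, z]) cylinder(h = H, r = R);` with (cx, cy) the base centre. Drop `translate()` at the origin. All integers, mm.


translate([86, 86, 0]) cylinder(h = 23, r = 86);


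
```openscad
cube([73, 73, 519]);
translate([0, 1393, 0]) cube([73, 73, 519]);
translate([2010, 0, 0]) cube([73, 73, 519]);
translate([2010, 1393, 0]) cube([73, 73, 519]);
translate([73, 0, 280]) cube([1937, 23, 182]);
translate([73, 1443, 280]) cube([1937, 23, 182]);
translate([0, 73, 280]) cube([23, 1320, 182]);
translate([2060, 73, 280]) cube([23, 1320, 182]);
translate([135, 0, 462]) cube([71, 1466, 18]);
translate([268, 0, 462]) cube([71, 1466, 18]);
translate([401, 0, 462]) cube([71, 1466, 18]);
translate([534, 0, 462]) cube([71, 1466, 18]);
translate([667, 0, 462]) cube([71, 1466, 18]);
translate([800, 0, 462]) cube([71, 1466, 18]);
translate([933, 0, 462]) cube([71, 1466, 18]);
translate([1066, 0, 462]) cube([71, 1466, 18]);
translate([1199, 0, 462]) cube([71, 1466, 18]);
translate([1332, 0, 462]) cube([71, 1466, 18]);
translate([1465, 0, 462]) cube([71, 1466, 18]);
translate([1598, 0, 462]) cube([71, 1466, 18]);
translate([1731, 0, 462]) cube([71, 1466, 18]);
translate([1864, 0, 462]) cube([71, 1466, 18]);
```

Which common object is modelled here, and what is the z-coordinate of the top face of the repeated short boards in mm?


A bed frame. The slat-top height is 480 mm.

Four posts, four rails, and a row of slats — a bed frame. Slats sit on the rails at z = 280 + 182 = 462; with slat thickness 18, the top is 480 mm.


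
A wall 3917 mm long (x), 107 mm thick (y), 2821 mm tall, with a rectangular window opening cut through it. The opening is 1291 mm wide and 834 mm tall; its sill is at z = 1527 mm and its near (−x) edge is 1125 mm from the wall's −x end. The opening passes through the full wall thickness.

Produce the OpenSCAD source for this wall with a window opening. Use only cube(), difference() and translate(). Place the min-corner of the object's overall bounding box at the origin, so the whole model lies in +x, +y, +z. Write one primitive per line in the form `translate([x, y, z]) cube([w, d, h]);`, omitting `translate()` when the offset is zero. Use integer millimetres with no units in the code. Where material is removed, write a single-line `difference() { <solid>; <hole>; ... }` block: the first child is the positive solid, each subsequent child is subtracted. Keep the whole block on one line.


difference() { cube([3917, 107, 2821]); translate([1125, 0, 1527]) cube([1291, 107, 834]); }


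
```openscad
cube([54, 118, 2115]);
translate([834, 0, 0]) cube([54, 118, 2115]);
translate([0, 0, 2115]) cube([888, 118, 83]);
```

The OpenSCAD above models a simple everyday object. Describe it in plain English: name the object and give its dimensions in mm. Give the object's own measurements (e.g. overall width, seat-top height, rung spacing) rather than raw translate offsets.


A door frame. The clear opening is 780 mm wide and 2115 mm high. Two 54 mm wide jambs, 118 mm deep, stand either side of the opening from the floor to the top of the opening. A 83 mm thick head sits across the top of both jambs, spanning the full outside width of the frame.


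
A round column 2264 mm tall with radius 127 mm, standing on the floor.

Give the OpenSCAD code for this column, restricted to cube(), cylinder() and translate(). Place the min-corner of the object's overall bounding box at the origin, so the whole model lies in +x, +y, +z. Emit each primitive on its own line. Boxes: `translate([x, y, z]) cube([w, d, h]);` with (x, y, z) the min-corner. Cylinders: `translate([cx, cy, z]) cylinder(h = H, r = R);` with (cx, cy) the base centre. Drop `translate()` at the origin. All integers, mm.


translate([127, 127, 0]) cylinder(h = 2264, r = 127);


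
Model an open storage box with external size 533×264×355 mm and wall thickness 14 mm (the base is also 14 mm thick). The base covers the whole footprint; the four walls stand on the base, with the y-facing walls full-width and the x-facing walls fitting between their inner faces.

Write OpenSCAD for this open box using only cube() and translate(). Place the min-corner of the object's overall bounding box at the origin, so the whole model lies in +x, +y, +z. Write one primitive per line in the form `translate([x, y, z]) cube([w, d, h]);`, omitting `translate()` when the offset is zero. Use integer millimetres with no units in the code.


cube([533, 264, 14]);
translate([0, 0, 14]) cube([533, 14, 341]);
translate([0, 250, 14]) cube([533, 14, 341]);
translate([0, 14, 14]) cube([14, 236, 341]);
translate([519, 14, 14]) cube([14, 236, 341]);


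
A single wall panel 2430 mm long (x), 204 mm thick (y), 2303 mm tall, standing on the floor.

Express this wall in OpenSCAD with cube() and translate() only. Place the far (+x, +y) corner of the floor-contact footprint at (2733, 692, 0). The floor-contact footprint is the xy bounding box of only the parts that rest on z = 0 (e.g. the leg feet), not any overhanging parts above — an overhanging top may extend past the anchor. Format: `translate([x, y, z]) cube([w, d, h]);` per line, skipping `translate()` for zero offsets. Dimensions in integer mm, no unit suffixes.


translate([303, 488, 0]) cube([2430, 204, 2303]);


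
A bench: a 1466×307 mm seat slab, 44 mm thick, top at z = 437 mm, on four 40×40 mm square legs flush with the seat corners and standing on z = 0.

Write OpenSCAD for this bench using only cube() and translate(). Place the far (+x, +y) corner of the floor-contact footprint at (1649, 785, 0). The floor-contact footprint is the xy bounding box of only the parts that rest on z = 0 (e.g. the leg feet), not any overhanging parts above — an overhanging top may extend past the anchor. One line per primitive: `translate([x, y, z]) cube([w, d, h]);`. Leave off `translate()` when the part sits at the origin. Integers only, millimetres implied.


// leg_h = 437 − 44 = 393
translate([183, 478, 393]) cube([1466, 307, 44]);
translate([183, 478, 0]) cube([40, 40, 393]);
translate([183, 745, 0]) cube([40, 40, 393]);
translate([1609, 478, 0]) cube([40, 40, 393]);
translate([1609, 745, 0]) cube([40, 40, 393]);


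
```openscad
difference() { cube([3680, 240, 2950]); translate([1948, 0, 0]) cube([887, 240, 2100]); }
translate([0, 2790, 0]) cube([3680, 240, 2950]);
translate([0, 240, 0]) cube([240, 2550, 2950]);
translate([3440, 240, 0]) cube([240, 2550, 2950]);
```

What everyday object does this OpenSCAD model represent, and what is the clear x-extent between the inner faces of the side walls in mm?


A single room. The interior width is 3200 mm.

Four walls enclosing a rectangle with a door in the front wall — a room. Outside width 3680 minus two 240 mm walls gives 3200 mm.


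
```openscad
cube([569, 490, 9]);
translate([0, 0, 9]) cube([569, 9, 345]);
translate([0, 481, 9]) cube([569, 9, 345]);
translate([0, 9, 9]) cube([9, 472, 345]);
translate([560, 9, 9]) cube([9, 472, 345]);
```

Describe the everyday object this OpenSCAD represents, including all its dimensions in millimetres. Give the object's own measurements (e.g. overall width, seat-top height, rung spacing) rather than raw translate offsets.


An open-topped rectangular box: outside dimensions 569×490×354 mm, with a uniform wall and base thickness of 9 mm. The base is a full 569×490 slab on the floor; four walls sit on top of the base. The front and back walls (the −y and +y sides) span the full width; the two side walls fit between them.


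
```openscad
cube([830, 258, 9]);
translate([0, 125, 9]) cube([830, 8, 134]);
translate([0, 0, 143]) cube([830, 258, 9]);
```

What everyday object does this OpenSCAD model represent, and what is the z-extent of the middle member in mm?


An I-beam. The web height is 134 mm.

Two wide flanges with a thin centred web — an I-beam. Overall 152 mm minus two 9 mm flanges gives a web of 152 − 2·9 = 134 mm.


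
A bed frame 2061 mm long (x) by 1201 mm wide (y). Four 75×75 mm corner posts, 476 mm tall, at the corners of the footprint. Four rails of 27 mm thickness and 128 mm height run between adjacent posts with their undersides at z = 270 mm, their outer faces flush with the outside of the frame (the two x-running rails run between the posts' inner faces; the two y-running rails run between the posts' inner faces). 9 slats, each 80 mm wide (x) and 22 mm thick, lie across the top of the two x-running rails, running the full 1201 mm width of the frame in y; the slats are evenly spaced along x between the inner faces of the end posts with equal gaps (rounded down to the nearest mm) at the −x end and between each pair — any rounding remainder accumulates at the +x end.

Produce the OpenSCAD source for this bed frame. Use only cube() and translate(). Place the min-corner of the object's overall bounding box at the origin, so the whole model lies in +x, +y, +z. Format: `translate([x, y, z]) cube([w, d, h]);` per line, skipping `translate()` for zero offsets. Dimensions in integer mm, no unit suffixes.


cube([75, 75, 476]);
translate([0, 1126, 0]) cube([75, 75, 476]);
translate([1986, 0, 0]) cube([75, 75, 476]);
translate([1986, 1126, 0]) cube([75, 75, 476]);
translate([75, 0, 270]) cube([1911, 27, 128]);
translate([75, 1174, 270]) cube([1911, 27, 128]);
translate([0, 75, 270]) cube([27, 1051, 128]);
translate([2034, 75, 270]) cube([27, 1051, 128]);
translate([194, 0, 398]) cube([80, 1201, 22]);
translate([393, 0, 398]) cube([80, 1201, 22]);
translate([592, 0, 398]) cube([80, 1201, 22]);
translate([791, 0, 398]) cube([80, 1201, 22]);
translate([990, 0, 398]) cube([80, 1201, 22]);
translate([1189, 0, 398]) cube([80, 1201, 22]);
translate([1388, 0, 398]) cube([80, 1201, 22]);
translate([1587, 0, 398]) cube([80, 1201, 22]);
translate([1786, 0, 398]) cube([80, 1201, 22]);


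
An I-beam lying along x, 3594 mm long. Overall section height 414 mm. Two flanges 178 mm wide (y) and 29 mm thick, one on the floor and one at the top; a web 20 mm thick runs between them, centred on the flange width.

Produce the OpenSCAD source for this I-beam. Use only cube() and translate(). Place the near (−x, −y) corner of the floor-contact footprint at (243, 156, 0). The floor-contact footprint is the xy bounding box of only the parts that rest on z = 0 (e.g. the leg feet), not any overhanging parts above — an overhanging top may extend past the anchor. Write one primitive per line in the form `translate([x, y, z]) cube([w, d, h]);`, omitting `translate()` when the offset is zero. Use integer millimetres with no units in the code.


translate([243, 156, 0]) cube([3594, 178, 29]);
translate([243, 235, 29]) cube([3594, 20, 356]);
translate([243, 156, 385]) cube([3594, 178, 29]);


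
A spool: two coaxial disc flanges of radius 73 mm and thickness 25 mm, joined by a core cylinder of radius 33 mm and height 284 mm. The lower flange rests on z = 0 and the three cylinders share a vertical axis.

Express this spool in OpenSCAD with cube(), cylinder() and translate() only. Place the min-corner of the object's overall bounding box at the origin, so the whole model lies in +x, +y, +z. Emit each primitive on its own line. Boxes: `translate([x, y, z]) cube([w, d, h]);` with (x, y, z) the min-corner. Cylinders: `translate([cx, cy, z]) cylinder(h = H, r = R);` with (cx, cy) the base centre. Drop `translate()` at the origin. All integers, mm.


translate([73, 73, 0]) cylinder(h = 25, r = 73);
translate([73, 73, 25]) cylinder(h = 284, r = 33);
translate([73, 73, 309]) cylinder(h = 25, r = 73);


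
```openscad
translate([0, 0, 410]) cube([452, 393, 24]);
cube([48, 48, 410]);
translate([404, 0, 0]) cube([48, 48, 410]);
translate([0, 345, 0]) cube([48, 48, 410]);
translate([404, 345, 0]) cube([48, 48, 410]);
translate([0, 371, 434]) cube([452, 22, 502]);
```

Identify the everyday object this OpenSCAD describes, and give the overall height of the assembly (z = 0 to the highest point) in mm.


A chair. The overall height is 936 mm.

A slab on four corner posts with a tall panel at the back — a chair. The seat slab sits at z = 410 with thickness 24, and the 502 mm backrest starts at the seat top, so the overall height is 410 + 24 + 502 = 936 mm.


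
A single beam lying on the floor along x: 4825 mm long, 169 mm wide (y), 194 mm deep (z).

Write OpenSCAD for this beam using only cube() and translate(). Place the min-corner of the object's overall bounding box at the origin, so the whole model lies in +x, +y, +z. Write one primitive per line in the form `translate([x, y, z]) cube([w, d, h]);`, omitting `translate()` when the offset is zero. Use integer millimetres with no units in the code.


cube([4825, 169, 194]);


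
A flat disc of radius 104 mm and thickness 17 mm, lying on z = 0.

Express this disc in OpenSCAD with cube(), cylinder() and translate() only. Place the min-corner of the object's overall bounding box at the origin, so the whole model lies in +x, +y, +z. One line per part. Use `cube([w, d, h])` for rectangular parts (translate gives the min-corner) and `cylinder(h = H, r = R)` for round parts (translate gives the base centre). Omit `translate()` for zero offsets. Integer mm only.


translate([104, 104, 0]) cylinder(h = 17, r = 104);


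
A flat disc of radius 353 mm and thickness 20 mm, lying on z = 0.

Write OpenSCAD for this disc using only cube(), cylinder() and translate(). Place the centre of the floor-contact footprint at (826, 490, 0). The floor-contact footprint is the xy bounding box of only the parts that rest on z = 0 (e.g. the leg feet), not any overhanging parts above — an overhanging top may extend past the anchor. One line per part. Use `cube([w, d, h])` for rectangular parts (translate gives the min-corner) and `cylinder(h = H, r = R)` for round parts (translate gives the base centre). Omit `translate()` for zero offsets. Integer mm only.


translate([826, 490, 0]) cylinder(h = 20, r = 353);


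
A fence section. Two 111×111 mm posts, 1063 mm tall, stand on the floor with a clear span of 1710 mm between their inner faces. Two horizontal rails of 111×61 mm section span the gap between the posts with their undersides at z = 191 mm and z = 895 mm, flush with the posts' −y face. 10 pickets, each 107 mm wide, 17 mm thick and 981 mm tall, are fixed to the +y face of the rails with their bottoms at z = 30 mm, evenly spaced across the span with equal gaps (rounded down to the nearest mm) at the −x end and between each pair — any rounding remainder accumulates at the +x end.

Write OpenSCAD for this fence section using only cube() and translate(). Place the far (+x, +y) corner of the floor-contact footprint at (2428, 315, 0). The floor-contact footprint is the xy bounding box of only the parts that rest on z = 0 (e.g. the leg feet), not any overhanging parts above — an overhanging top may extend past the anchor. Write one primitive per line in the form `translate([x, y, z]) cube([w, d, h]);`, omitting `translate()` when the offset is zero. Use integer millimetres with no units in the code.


translate([496, 204, 0]) cube([111, 111, 1063]);
translate([2317, 204, 0]) cube([111, 111, 1063]);
translate([607, 204, 191]) cube([1710, 111, 61]);
translate([607, 204, 895]) cube([1710, 111, 61]);
translate([665, 315, 30]) cube([107, 17, 981]);
translate([830, 315, 30]) cube([107, 17, 981]);
translate([995, 315, 30]) cube([107, 17, 981]);
translate([1160, 315, 30]) cube([107, 17, 981]);
translate([1325, 315, 30]) cube([107, 17, 981]);
translate([1490, 315, 30]) cube([107, 17, 981]);
translate([1655, 315, 30]) cube([107, 17, 981]);
translate([1820, 315, 30]) cube([107, 17, 981]);
translate([1985, 315, 30]) cube([107, 17, 981]);
translate([2150, 315, 30]) cube([107, 17, 981]);


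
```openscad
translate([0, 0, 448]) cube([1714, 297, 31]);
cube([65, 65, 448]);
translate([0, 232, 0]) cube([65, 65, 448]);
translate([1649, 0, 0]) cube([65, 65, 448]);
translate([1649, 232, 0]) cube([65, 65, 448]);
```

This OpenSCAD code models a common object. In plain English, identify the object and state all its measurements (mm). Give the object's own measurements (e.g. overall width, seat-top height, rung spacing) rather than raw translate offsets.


A bench: a 1714×297 mm seat slab, 31 mm thick, top at z = 479 mm, on four 65×65 mm square legs flush with the seat corners and standing on z = 0.


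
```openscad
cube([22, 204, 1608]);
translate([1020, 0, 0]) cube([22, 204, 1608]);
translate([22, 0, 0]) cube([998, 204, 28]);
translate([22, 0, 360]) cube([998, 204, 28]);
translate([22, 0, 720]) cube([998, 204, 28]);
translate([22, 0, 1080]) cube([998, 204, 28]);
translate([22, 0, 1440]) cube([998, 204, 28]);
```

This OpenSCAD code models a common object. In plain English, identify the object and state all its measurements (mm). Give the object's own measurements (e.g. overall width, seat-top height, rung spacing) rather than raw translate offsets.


An open bookshelf. Two side panels, each 22 mm thick, 204 mm deep and 1608 mm tall, stand 1042 mm apart (outside-to-outside). Between them sit 5 shelves, each 28 mm thick and 204 mm deep, spanning the full gap between the sides. The bottom shelf rests on the floor (its underside at z = 0) and the clear gap between one shelf's top and the next shelf's underside is 332 mm.


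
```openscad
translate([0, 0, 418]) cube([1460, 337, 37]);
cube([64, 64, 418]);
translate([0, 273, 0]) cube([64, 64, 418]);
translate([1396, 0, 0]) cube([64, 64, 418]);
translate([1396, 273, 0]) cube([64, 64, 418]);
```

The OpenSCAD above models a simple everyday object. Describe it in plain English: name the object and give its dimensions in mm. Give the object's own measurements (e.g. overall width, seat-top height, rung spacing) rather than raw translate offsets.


A long wooden bench with a 1460 mm (x) × 337 mm (y) seat, 37 mm thick, its top surface 455 mm above the floor. Four 64 mm square legs at the seat corners, flush with the edges, run from z = 0 to the seat underside.
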